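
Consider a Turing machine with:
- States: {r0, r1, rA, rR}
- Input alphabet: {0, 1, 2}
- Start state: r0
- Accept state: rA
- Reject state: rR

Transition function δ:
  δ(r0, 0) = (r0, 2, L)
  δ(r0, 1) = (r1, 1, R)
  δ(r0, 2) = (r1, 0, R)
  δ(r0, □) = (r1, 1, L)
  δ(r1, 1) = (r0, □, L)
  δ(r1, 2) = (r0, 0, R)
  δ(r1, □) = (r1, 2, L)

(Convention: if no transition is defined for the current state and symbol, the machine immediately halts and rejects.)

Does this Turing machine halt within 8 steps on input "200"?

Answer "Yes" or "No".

Execution trace:
Initial: [r0]200
Step 1: δ(r0, 2) = (r1, 0, R) → 0[r1]00

No transition is defined for δ(r1, 0). By convention the machine halts and rejects.
The machine halted after 1 step (within the 8-step bound).

Answer: Yes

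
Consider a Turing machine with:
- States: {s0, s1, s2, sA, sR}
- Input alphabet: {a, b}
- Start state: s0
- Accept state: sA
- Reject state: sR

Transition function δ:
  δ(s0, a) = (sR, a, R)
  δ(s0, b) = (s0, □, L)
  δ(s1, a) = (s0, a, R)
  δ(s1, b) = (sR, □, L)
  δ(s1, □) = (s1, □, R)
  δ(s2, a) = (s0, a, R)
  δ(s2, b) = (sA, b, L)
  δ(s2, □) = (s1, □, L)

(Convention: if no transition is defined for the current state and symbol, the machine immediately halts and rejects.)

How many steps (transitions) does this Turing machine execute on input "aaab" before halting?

Execution trace:
Initial: [s0]aaab
Step 1: δ(s0, a) = (sR, a, R) → a[sR]aab

The machine reaches the reject state sR and halts.

The machine executed 1 step before halting.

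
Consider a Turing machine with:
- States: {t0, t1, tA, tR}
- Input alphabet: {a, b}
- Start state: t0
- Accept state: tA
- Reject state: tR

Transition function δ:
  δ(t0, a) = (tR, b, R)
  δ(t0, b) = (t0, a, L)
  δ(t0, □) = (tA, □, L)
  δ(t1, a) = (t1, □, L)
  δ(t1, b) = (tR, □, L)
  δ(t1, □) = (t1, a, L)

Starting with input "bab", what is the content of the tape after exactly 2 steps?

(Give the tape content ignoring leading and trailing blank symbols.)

Execution trace:
Initial: [t0]bab
Step 1: δ(t0, b) = (t0, a, L) → [t0]□aab
Step 2: δ(t0, □) = (tA, □, L) → [tA]□□aab

The machine reaches the accept state tA and halts.

After 2 steps, the tape (ignoring leading/trailing blanks) is: aab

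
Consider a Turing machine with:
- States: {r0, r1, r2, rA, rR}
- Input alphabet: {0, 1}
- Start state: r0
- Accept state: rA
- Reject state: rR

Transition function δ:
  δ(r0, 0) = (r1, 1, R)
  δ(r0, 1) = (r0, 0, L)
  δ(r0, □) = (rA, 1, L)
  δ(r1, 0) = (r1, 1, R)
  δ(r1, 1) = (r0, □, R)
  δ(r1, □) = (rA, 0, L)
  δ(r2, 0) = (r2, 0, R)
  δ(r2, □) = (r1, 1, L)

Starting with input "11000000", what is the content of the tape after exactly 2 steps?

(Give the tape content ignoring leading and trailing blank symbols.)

Execution trace:
Initial: [r0]11000000
Step 1: δ(r0, 1) = (r0, 0, L) → [r0]□01000000
Step 2: δ(r0, □) = (rA, 1, L) → [rA]□101000000

The machine reaches the accept state rA and halts.

After 2 steps, the tape (ignoring leading/trailing blanks) is: 101000000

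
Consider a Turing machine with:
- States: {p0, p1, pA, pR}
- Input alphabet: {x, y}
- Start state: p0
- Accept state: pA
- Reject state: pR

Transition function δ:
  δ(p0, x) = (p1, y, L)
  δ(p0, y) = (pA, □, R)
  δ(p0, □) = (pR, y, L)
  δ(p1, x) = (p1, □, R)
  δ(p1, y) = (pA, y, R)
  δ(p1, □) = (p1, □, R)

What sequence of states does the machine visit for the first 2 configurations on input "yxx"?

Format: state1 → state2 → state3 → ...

Execution trace:
Initial: [p0]yxx
Step 1: δ(p0, y) = (pA, □, R) → □[pA]xx

The machine reaches the accept state pA and halts.

State sequence: p0 → pA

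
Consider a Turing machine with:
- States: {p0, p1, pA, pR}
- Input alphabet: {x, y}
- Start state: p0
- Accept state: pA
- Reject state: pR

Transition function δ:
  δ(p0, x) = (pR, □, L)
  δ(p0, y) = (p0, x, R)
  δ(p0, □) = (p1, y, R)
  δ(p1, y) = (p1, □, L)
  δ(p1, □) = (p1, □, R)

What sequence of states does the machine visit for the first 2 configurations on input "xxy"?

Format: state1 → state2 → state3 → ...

Execution trace:
Initial: [p0]xxy
Step 1: δ(p0, x) = (pR, □, L) → [pR]□□xy

The machine reaches the reject state pR and halts.

State sequence: p0 → pR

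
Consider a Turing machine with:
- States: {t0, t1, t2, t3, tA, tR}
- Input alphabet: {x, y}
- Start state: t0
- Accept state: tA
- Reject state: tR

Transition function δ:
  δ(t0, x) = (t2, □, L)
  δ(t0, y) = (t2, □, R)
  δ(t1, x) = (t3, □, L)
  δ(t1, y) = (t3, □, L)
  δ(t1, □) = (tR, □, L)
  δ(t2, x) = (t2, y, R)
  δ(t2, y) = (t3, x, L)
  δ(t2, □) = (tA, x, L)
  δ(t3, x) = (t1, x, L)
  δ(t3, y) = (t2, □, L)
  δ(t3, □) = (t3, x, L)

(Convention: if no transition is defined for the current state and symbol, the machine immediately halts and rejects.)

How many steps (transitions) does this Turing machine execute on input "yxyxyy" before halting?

Execution trace:
Initial: [t0]yxyxyy
Step 1: δ(t0, y) = (t2, □, R) → □[t2]xyxyy
Step 2: δ(t2, x) = (t2, y, R) → □y[t2]yxyy
Step 3: δ(t2, y) = (t3, x, L) → □[t3]yxxyy
Step 4: δ(t3, y) = (t2, □, L) → [t2]□□xxyy
Step 5: δ(t2, □) = (tA, x, L) → [tA]□x□xxyy

The machine reaches the accept state tA and halts.

The machine executed 5 steps before halting.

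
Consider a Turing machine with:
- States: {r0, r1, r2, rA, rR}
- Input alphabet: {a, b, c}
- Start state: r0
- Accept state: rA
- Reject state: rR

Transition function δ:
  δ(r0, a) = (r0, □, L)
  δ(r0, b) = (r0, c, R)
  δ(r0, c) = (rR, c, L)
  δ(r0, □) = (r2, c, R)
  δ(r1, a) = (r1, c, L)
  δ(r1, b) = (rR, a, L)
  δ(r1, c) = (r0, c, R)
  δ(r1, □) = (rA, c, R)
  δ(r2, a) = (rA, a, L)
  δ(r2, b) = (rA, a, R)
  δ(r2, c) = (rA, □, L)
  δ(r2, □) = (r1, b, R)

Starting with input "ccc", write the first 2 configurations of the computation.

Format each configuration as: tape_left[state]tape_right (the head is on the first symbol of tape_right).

Transitions applied:
Step 1: δ(r0, c) = (rR, c, L)

The first 2 configurations are:
[r0]ccc ⊢ [rR]□ccc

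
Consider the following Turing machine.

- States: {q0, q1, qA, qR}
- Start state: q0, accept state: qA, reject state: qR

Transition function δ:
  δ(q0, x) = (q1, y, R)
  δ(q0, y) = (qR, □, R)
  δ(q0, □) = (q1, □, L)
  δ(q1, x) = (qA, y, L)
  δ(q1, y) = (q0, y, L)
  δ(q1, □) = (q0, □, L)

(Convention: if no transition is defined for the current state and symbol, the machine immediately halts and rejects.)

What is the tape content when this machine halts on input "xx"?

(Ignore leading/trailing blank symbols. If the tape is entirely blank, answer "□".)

Execution trace:
Initial: [q0]xx
Step 1: δ(q0, x) = (q1, y, R) → y[q1]x
Step 2: δ(q1, x) = (qA, y, L) → [qA]yy

The machine reaches the accept state qA and halts.

Final tape (ignoring leading/trailing blanks): yy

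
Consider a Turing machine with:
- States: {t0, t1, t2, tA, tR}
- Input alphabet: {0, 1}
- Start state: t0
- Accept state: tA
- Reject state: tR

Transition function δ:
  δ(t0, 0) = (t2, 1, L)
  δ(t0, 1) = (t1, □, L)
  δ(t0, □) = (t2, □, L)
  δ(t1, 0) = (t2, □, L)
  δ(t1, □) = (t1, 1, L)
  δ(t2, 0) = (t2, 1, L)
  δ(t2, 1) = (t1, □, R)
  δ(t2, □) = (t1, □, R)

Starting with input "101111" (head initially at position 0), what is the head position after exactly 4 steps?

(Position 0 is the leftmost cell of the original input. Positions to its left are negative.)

Execution trace (head position shown):
Step 0: [t0]101111  (head at position 0)
Step 1: move left → [t1]□□01111  (head at position -1)
Step 2: move left → [t1]□1□01111  (head at position -2)
Step 3: move left → [t1]□11□01111  (head at position -3)
Step 4: move left → [t1]□111□01111  (head at position -4)

After 4 steps, the head is at position -4.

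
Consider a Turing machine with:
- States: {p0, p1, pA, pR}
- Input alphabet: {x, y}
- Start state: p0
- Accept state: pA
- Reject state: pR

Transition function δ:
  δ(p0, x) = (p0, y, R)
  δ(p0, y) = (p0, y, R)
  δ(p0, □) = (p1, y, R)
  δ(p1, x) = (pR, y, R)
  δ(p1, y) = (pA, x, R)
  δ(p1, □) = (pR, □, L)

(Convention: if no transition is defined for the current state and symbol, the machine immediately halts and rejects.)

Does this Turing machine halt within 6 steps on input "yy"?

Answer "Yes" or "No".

Execution trace:
Initial: [p0]yy
Step 1: δ(p0, y) = (p0, y, R) → y[p0]y
Step 2: δ(p0, y) = (p0, y, R) → yy[p0]□
Step 3: δ(p0, □) = (p1, y, R) → yyy[p1]□
Step 4: δ(p1, □) = (pR, □, L) → yy[pR]y□

The machine reaches the reject state pR and halts.
The machine halted after 4 steps (within the 6-step bound).

Answer: Yes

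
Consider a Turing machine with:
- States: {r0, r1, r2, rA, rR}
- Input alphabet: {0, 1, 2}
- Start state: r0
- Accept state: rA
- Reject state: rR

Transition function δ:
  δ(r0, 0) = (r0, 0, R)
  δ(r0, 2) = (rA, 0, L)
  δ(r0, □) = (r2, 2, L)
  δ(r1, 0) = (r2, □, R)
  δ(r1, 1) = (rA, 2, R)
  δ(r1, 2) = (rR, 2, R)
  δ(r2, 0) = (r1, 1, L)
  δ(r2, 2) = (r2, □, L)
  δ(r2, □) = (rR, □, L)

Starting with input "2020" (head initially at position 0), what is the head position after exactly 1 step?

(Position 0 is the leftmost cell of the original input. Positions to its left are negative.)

Execution trace (head position shown):
Step 0: [r0]2020  (head at position 0)
Step 1: move left → [rA]□0020  (head at position -1)

After 1 step, the head is at position -1.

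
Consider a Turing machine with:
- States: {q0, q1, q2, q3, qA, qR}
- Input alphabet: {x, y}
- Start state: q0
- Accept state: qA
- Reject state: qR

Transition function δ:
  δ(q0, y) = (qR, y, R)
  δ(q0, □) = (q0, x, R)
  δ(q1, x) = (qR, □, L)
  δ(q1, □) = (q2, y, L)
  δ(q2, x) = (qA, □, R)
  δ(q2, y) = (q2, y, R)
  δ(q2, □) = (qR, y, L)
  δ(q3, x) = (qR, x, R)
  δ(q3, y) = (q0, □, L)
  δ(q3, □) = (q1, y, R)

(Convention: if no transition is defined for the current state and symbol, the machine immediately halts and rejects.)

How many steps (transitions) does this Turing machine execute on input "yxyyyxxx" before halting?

Execution trace:
Initial: [q0]yxyyyxxx
Step 1: δ(q0, y) = (qR, y, R) → y[qR]xyyyxxx

The machine reaches the reject state qR and halts.

The machine executed 1 step before halting.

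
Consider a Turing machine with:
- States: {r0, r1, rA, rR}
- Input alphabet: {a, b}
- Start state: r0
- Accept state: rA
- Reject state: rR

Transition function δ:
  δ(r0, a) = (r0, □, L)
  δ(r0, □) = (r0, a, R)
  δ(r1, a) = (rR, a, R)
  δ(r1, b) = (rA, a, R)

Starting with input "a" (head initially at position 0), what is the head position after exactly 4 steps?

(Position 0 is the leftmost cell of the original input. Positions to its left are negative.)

Execution trace (head position shown):
Step 0: [r0]a  (head at position 0)
Step 1: move left → [r0]□□  (head at position -1)
Step 2: move right → a[r0]□  (head at position 0)
Step 3: move right → aa[r0]□  (head at position 1)
Step 4: move right → aaa[r0]□  (head at position 2)

After 4 steps, the head is at position 2.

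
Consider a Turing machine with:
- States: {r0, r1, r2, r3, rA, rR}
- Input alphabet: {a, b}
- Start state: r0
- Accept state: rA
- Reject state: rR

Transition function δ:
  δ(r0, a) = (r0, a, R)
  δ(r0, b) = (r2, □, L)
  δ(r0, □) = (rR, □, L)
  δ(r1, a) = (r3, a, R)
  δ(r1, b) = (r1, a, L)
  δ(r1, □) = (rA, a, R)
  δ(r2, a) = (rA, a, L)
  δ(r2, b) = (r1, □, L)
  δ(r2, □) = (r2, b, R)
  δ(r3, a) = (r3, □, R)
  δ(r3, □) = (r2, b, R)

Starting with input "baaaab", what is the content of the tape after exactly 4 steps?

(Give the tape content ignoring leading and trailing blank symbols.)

Execution trace:
Initial: [r0]baaaab
Step 1: δ(r0, b) = (r2, □, L) → [r2]□□aaaab
Step 2: δ(r2, □) = (r2, b, R) → b[r2]□aaaab
Step 3: δ(r2, □) = (r2, b, R) → bb[r2]aaaab
Step 4: δ(r2, a) = (rA, a, L) → b[rA]baaaab

The machine reaches the accept state rA and halts.

After 4 steps, the tape (ignoring leading/trailing blanks) is: bbaaaab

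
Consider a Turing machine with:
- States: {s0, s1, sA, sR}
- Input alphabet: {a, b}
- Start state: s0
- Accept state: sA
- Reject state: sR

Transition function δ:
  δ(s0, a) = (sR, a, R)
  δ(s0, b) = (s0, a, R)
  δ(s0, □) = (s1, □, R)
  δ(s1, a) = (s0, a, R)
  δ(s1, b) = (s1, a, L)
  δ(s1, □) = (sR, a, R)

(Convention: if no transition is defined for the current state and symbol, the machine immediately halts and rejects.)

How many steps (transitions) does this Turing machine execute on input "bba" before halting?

Execution trace:
Initial: [s0]bba
Step 1: δ(s0, b) = (s0, a, R) → a[s0]ba
Step 2: δ(s0, b) = (s0, a, R) → aa[s0]a
Step 3: δ(s0, a) = (sR, a, R) → aaa[sR]□

The machine reaches the reject state sR and halts.

The machine executed 3 steps before halting.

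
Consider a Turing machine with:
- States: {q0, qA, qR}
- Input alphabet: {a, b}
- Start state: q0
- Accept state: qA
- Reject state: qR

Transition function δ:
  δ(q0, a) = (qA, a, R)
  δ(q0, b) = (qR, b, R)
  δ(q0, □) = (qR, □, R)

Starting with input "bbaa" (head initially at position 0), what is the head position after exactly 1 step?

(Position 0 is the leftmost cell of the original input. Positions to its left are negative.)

Execution trace (head position shown):
Step 0: [q0]bbaa  (head at position 0)
Step 1: move right → b[qR]baa  (head at position 1)

After 1 step, the head is at position 1.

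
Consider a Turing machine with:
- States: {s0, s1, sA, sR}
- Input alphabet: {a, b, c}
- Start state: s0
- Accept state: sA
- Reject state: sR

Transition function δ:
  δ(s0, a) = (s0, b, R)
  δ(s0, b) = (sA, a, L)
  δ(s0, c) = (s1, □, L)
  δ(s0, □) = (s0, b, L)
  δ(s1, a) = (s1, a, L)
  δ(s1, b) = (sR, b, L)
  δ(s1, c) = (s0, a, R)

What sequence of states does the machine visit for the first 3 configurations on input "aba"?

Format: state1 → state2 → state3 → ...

Execution trace:
Initial: [s0]aba
Step 1: δ(s0, a) = (s0, b, R) → b[s0]ba
Step 2: δ(s0, b) = (sA, a, L) → [sA]baa

The machine reaches the accept state sA and halts.

State sequence: s0 → s0 → sA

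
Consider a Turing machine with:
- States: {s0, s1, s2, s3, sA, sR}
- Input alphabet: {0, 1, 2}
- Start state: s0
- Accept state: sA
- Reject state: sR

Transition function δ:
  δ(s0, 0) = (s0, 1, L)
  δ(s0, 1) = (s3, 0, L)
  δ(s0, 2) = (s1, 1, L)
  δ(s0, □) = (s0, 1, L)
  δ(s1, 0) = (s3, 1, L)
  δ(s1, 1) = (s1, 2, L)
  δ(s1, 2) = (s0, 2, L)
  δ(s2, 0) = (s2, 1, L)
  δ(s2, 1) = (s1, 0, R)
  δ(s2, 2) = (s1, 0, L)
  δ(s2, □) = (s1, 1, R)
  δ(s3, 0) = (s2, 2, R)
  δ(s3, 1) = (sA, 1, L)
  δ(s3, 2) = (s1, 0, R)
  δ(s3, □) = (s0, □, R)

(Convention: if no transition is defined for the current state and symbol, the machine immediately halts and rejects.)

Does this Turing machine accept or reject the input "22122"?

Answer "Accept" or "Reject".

Execution trace:
Initial: [s0]22122
Step 1: δ(s0, 2) = (s1, 1, L) → [s1]□12122

No transition is defined for δ(s1, □). By convention the machine halts and rejects.

Answer: Reject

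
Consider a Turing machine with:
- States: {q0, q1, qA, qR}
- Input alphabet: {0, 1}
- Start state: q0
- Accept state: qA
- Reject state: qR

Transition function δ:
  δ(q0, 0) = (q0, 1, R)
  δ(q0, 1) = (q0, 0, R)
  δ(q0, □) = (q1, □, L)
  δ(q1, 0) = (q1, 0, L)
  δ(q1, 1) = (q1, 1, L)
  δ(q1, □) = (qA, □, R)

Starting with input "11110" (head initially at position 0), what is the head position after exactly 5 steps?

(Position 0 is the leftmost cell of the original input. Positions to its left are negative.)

Execution trace (head position shown):
Step 0: [q0]11110  (head at position 0)
Step 1: move right → 0[q0]1110  (head at position 1)
Step 2: move right → 00[q0]110  (head at position 2)
Step 3: move right → 000[q0]10  (head at position 3)
Step 4: move right → 0000[q0]0  (head at position 4)
Step 5: move right → 00001[q0]□  (head at position 5)

After 5 steps, the head is at position 5.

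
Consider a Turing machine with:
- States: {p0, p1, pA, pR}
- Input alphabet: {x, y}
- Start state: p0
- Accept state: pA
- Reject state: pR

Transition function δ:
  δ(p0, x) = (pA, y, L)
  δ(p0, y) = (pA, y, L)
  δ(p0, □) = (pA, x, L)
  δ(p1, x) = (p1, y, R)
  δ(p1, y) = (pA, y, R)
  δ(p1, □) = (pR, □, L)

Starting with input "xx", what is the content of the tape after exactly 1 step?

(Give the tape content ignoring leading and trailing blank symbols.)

Execution trace:
Initial: [p0]xx
Step 1: δ(p0, x) = (pA, y, L) → [pA]□yx

The machine reaches the accept state pA and halts.

After 1 step, the tape (ignoring leading/trailing blanks) is: yx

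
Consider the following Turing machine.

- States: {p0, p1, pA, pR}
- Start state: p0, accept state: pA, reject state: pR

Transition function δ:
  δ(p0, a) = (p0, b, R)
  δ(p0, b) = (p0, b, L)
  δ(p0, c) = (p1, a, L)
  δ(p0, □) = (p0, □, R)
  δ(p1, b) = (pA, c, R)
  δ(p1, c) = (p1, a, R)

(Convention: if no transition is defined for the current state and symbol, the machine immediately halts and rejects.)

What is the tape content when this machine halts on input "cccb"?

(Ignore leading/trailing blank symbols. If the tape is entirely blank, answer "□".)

Execution trace:
Initial: [p0]cccb
Step 1: δ(p0, c) = (p1, a, L) → [p1]□accb

No transition is defined for δ(p1, □). By convention the machine halts and rejects.

Final tape (ignoring leading/trailing blanks): accb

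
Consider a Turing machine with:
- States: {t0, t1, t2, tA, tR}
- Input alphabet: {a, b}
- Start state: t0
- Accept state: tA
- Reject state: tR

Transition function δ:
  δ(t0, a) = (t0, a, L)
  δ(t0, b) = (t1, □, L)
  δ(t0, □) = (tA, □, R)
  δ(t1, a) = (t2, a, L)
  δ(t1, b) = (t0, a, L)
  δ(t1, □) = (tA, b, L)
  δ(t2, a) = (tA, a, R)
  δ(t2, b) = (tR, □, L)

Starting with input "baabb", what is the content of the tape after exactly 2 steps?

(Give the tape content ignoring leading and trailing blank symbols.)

Execution trace:
Initial: [t0]baabb
Step 1: δ(t0, b) = (t1, □, L) → [t1]□□aabb
Step 2: δ(t1, □) = (tA, b, L) → [tA]□b□aabb

The machine reaches the accept state tA and halts.

After 2 steps, the tape (ignoring leading/trailing blanks) is: b□aabb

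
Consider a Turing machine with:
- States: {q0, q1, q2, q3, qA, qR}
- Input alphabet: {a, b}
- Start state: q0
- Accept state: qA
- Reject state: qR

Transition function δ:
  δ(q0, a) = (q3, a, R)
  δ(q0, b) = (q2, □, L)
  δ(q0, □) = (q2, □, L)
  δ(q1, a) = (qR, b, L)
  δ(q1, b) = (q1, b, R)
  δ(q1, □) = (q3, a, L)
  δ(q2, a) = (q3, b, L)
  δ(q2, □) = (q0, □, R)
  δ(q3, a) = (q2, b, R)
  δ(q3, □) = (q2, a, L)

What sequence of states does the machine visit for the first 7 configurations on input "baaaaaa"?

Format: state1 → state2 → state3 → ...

Execution trace:
Initial: [q0]baaaaaa
Step 1: δ(q0, b) = (q2, □, L) → [q2]□□aaaaaa
Step 2: δ(q2, □) = (q0, □, R) → □[q0]□aaaaaa
Step 3: δ(q0, □) = (q2, □, L) → [q2]□□aaaaaa
Step 4: δ(q2, □) = (q0, □, R) → □[q0]□aaaaaa
Step 5: δ(q0, □) = (q2, □, L) → [q2]□□aaaaaa
Step 6: δ(q2, □) = (q0, □, R) → □[q0]□aaaaaa

State sequence: q0 → q2 → q0 → q2 → q0 → q2 → q0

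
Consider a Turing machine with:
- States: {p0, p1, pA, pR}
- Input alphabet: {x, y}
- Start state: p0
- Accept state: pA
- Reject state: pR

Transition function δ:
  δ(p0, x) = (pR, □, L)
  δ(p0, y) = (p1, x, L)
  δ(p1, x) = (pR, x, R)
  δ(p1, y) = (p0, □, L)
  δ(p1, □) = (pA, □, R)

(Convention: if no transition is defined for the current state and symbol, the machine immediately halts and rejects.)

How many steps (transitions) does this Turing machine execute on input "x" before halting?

Execution trace:
Initial: [p0]x
Step 1: δ(p0, x) = (pR, □, L) → [pR]□□

The machine reaches the reject state pR and halts.

The machine executed 1 step before halting.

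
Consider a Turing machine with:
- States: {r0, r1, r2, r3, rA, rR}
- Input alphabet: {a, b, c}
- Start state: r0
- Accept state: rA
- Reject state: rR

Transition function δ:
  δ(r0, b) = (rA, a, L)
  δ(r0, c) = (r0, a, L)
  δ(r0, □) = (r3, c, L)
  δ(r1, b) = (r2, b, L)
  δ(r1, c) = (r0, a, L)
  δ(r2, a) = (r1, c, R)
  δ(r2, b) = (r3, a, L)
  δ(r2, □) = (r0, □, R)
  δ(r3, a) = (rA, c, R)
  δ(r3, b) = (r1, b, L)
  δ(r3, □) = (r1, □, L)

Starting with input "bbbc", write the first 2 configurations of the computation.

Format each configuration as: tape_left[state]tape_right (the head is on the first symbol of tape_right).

Transitions applied:
Step 1: δ(r0, b) = (rA, a, L)

The first 2 configurations are:
[r0]bbbc ⊢ [rA]□abbc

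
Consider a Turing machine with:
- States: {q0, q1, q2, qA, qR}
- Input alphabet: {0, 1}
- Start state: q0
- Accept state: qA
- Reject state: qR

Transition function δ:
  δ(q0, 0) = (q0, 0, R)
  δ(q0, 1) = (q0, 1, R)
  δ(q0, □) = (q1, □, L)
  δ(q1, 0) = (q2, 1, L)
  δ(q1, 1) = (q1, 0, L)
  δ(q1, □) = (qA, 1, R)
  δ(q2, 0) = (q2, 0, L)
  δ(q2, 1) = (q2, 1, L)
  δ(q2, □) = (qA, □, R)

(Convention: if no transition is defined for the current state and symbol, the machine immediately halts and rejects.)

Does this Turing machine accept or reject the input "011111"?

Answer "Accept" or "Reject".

Execution trace:
Initial: [q0]011111
Step 1: δ(q0, 0) = (q0, 0, R) → 0[q0]11111
Step 2: δ(q0, 1) = (q0, 1, R) → 01[q0]1111
Step 3: δ(q0, 1) = (q0, 1, R) → 011[q0]111
Step 4: δ(q0, 1) = (q0, 1, R) → 0111[q0]11
Step 5: δ(q0, 1) = (q0, 1, R) → 01111[q0]1
Step 6: δ(q0, 1) = (q0, 1, R) → 011111[q0]□
Step 7: δ(q0, □) = (q1, □, L) → 01111[q1]1□
Step 8: δ(q1, 1) = (q1, 0, L) → 0111[q1]10□
Step 9: δ(q1, 1) = (q1, 0, L) → 011[q1]100□
Step 10: δ(q1, 1) = (q1, 0, L) → 01[q1]1000□
Step 11: δ(q1, 1) = (q1, 0, L) → 0[q1]10000□
Step 12: δ(q1, 1) = (q1, 0, L) → [q1]000000□
Step 13: δ(q1, 0) = (q2, 1, L) → [q2]□100000□
Step 14: δ(q2, □) = (qA, □, R) → □[qA]100000□

The machine reaches the accept state qA and halts.

Answer: Accept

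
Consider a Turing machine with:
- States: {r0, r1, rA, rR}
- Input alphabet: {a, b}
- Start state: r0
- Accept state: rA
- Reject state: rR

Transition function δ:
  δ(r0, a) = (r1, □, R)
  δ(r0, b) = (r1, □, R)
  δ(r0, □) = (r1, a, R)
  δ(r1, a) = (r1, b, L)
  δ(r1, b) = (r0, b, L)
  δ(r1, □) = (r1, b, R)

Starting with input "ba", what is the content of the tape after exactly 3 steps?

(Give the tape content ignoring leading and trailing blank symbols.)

Execution trace:
Initial: [r0]ba
Step 1: δ(r0, b) = (r1, □, R) → □[r1]a
Step 2: δ(r1, a) = (r1, b, L) → [r1]□b
Step 3: δ(r1, □) = (r1, b, R) → b[r1]b

After 3 steps, the tape (ignoring leading/trailing blanks) is: bb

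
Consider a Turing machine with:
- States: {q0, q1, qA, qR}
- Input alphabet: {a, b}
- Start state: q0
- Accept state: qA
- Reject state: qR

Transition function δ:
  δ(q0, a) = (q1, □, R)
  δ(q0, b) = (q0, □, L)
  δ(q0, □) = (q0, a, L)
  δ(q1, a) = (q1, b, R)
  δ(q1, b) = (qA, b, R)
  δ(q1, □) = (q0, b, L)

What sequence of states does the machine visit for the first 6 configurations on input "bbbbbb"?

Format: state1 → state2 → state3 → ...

Execution trace:
Initial: [q0]bbbbbb
Step 1: δ(q0, b) = (q0, □, L) → [q0]□□bbbbb
Step 2: δ(q0, □) = (q0, a, L) → [q0]□a□bbbbb
Step 3: δ(q0, □) = (q0, a, L) → [q0]□aa□bbbbb
Step 4: δ(q0, □) = (q0, a, L) → [q0]□aaa□bbbbb
Step 5: δ(q0, □) = (q0, a, L) → [q0]□aaaa□bbbbb

State sequence: q0 → q0 → q0 → q0 → q0 → q0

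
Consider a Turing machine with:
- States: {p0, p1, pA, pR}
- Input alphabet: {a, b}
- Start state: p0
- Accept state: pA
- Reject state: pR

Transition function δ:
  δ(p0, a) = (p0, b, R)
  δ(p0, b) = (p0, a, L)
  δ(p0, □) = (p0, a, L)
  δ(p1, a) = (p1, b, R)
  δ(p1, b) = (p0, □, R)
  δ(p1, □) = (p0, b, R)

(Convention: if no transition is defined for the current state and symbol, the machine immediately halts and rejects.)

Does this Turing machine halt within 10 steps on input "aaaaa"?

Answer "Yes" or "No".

Execution trace:
Initial: [p0]aaaaa
Step 1: δ(p0, a) = (p0, b, R) → b[p0]aaaa
Step 2: δ(p0, a) = (p0, b, R) → bb[p0]aaa
Step 3: δ(p0, a) = (p0, b, R) → bbb[p0]aa
Step 4: δ(p0, a) = (p0, b, R) → bbbb[p0]a
Step 5: δ(p0, a) = (p0, b, R) → bbbbb[p0]□
Step 6: δ(p0, □) = (p0, a, L) → bbbb[p0]ba
Step 7: δ(p0, b) = (p0, a, L) → bbb[p0]baa
Step 8: δ(p0, b) = (p0, a, L) → bb[p0]baaa
Step 9: δ(p0, b) = (p0, a, L) → b[p0]baaaa
Step 10: δ(p0, b) = (p0, a, L) → [p0]baaaaa

The machine has not reached a halting state after 10 steps.
The machine did not halt within the 10-step bound.

Answer: No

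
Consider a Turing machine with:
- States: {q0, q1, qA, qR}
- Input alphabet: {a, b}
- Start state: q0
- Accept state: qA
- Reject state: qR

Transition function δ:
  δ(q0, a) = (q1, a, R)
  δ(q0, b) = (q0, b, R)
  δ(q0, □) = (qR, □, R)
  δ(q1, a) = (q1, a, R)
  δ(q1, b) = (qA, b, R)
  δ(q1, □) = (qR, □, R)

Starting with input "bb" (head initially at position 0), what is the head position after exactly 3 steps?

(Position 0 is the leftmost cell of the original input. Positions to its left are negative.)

Execution trace (head position shown):
Step 0: [q0]bb  (head at position 0)
Step 1: move right → b[q0]b  (head at position 1)
Step 2: move right → bb[q0]□  (head at position 2)
Step 3: move right → bb□[qR]□  (head at position 3)

After 3 steps, the head is at position 3.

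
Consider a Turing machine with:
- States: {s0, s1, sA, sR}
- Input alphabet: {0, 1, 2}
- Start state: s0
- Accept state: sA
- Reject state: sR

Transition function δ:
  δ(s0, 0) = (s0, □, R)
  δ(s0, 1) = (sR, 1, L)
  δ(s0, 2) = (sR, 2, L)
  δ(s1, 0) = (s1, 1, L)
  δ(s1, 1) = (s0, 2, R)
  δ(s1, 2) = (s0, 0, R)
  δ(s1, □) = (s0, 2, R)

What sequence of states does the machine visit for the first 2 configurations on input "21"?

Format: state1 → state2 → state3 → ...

Execution trace:
Initial: [s0]21
Step 1: δ(s0, 2) = (sR, 2, L) → [sR]□21

The machine reaches the reject state sR and halts.

State sequence: s0 → sR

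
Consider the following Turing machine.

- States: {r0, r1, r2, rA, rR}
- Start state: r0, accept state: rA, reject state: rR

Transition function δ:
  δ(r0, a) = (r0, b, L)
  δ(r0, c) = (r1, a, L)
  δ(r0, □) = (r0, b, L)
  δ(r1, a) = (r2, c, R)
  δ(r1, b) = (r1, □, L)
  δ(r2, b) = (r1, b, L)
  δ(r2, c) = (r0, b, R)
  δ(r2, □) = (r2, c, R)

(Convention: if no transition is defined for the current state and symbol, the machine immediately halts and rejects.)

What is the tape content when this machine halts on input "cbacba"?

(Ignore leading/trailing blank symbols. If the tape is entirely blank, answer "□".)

Execution trace:
Initial: [r0]cbacba
Step 1: δ(r0, c) = (r1, a, L) → [r1]□abacba

No transition is defined for δ(r1, □). By convention the machine halts and rejects.

Final tape (ignoring leading/trailing blanks): abacba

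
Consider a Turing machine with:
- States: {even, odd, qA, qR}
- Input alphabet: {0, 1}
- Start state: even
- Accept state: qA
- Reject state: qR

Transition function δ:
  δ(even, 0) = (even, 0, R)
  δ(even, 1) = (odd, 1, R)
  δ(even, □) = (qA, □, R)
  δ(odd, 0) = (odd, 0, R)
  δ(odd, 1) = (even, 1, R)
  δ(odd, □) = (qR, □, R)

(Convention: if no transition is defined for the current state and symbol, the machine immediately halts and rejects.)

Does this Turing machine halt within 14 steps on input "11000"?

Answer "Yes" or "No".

Execution trace:
Initial: [even]11000
Step 1: δ(even, 1) = (odd, 1, R) → 1[odd]1000
Step 2: δ(odd, 1) = (even, 1, R) → 11[even]000
Step 3: δ(even, 0) = (even, 0, R) → 110[even]00
Step 4: δ(even, 0) = (even, 0, R) → 1100[even]0
Step 5: δ(even, 0) = (even, 0, R) → 11000[even]□
Step 6: δ(even, □) = (qA, □, R) → 11000□[qA]□

The machine reaches the accept state qA and halts.
The machine halted after 6 steps (within the 14-step bound).

Answer: Yes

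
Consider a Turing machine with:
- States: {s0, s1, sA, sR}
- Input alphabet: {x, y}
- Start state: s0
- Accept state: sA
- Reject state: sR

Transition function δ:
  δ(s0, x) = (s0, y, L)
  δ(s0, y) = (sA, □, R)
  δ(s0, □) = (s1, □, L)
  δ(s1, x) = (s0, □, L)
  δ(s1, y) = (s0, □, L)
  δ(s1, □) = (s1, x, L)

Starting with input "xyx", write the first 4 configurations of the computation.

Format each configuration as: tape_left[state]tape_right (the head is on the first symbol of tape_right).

Transitions applied:
Step 1: δ(s0, x) = (s0, y, L)
Step 2: δ(s0, □) = (s1, □, L)
Step 3: δ(s1, □) = (s1, x, L)

The first 4 configurations are:
[s0]xyx ⊢ [s0]□yyx ⊢ [s1]□□yyx ⊢ [s1]□x□yyx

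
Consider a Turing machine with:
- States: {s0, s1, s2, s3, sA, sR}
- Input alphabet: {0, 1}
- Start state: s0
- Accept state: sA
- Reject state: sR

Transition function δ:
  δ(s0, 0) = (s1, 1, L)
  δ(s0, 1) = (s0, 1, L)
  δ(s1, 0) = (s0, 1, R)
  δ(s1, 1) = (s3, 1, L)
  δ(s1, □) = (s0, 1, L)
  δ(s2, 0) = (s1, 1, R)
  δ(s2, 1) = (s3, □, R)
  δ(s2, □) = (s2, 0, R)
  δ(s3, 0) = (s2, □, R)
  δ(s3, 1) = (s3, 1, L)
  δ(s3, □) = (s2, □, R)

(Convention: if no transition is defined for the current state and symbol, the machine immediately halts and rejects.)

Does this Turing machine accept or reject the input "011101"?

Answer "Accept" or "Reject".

Execution trace:
Initial: [s0]011101
Step 1: δ(s0, 0) = (s1, 1, L) → [s1]□111101
Step 2: δ(s1, □) = (s0, 1, L) → [s0]□1111101

No transition is defined for δ(s0, □). By convention the machine halts and rejects.

Answer: Reject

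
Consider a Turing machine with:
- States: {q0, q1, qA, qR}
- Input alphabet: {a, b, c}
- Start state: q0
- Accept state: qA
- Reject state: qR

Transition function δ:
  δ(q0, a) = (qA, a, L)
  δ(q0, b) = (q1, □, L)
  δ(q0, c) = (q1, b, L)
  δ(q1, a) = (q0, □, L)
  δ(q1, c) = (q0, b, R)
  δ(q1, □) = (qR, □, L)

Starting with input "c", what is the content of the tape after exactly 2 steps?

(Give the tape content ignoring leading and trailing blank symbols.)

Execution trace:
Initial: [q0]c
Step 1: δ(q0, c) = (q1, b, L) → [q1]□b
Step 2: δ(q1, □) = (qR, □, L) → [qR]□□b

The machine reaches the reject state qR and halts.

After 2 steps, the tape (ignoring leading/trailing blanks) is: b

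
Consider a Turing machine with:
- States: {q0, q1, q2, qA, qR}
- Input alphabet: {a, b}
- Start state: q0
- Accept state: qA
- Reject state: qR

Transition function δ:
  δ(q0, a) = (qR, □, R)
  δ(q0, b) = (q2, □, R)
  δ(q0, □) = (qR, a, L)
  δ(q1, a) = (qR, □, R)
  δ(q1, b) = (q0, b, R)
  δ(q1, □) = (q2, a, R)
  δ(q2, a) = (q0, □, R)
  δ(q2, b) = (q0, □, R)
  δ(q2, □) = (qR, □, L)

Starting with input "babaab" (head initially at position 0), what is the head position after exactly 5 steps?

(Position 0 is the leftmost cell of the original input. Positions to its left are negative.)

Execution trace (head position shown):
Step 0: [q0]babaab  (head at position 0)
Step 1: move right → □[q2]abaab  (head at position 1)
Step 2: move right → □□[q0]baab  (head at position 2)
Step 3: move right → □□□[q2]aab  (head at position 3)
Step 4: move right → □□□□[q0]ab  (head at position 4)
Step 5: move right → □□□□□[qR]b  (head at position 5)

After 5 steps, the head is at position 5.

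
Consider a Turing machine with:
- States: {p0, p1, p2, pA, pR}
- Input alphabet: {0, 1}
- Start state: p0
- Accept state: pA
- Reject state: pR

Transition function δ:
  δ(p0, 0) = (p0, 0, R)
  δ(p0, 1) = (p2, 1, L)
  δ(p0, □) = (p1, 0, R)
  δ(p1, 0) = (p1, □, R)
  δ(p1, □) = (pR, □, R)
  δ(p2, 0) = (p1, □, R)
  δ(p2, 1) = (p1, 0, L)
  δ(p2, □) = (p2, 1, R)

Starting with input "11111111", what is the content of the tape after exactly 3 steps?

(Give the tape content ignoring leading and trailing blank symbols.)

Execution trace:
Initial: [p0]11111111
Step 1: δ(p0, 1) = (p2, 1, L) → [p2]□11111111
Step 2: δ(p2, □) = (p2, 1, R) → 1[p2]11111111
Step 3: δ(p2, 1) = (p1, 0, L) → [p1]101111111

No transition is defined for δ(p1, 1). By convention the machine halts and rejects.

After 3 steps, the tape (ignoring leading/trailing blanks) is: 101111111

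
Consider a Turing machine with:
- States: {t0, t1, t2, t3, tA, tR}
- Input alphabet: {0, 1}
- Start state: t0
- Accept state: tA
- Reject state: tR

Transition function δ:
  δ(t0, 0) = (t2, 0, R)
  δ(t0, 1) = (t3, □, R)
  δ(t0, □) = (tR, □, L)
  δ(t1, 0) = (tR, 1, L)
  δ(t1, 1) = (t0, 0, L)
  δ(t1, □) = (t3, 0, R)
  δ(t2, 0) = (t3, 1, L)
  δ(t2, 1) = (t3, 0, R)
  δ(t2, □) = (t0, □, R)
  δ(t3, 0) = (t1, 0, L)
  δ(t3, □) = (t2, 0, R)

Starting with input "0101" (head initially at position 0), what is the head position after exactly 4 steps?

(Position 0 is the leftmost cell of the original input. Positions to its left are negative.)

Execution trace (head position shown):
Step 0: [t0]0101  (head at position 0)
Step 1: move right → 0[t2]101  (head at position 1)
Step 2: move right → 00[t3]01  (head at position 2)
Step 3: move left → 0[t1]001  (head at position 1)
Step 4: move left → [tR]0101  (head at position 0)

After 4 steps, the head is at position 0.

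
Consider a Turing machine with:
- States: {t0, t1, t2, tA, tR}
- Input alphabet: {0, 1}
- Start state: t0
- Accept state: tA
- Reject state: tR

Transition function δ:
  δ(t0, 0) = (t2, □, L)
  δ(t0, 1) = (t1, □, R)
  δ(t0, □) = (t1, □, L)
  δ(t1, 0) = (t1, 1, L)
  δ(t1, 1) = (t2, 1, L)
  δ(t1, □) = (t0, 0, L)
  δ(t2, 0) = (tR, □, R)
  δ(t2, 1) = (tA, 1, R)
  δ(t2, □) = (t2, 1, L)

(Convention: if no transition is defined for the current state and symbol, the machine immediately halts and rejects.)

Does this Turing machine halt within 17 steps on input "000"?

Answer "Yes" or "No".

Execution trace:
Initial: [t0]000
Step 1: δ(t0, 0) = (t2, □, L) → [t2]□□00
Step 2: δ(t2, □) = (t2, 1, L) → [t2]□1□00
Step 3: δ(t2, □) = (t2, 1, L) → [t2]□11□00
Step 4: δ(t2, □) = (t2, 1, L) → [t2]□111□00
Step 5: δ(t2, □) = (t2, 1, L) → [t2]□1111□00
Step 6: δ(t2, □) = (t2, 1, L) → [t2]□11111□00
Step 7: δ(t2, □) = (t2, 1, L) → [t2]□111111□00
Step 8: δ(t2, □) = (t2, 1, L) → [t2]□1111111□00
Step 9: δ(t2, □) = (t2, 1, L) → [t2]□11111111□00
Step 10: δ(t2, □) = (t2, 1, L) → [t2]□111111111□00
Step 11: δ(t2, □) = (t2, 1, L) → [t2]□1111111111□00
Step 12: δ(t2, □) = (t2, 1, L) → [t2]□11111111111□00
Step 13: δ(t2, □) = (t2, 1, L) → [t2]□111111111111□00
Step 14: δ(t2, □) = (t2, 1, L) → [t2]□1111111111111□00
Step 15: δ(t2, □) = (t2, 1, L) → [t2]□11111111111111□00
Step 16: δ(t2, □) = (t2, 1, L) → [t2]□111111111111111□00
Step 17: δ(t2, □) = (t2, 1, L) → [t2]□1111111111111111□00

The machine has not reached a halting state after 17 steps.
The machine did not halt within the 17-step bound.

Answer: No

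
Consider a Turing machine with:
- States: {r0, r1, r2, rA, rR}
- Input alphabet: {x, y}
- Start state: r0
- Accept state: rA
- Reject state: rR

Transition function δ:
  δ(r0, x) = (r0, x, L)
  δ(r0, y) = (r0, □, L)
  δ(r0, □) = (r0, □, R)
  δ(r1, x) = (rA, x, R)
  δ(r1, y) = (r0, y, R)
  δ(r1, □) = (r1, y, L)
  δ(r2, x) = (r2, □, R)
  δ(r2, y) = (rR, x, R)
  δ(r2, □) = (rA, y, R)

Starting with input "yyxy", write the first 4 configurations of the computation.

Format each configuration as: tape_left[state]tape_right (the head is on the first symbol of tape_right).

Transitions applied:
Step 1: δ(r0, y) = (r0, □, L)
Step 2: δ(r0, □) = (r0, □, R)
Step 3: δ(r0, □) = (r0, □, R)

The first 4 configurations are:
[r0]yyxy ⊢ [r0]□□yxy ⊢ □[r0]□yxy ⊢ □□[r0]yxy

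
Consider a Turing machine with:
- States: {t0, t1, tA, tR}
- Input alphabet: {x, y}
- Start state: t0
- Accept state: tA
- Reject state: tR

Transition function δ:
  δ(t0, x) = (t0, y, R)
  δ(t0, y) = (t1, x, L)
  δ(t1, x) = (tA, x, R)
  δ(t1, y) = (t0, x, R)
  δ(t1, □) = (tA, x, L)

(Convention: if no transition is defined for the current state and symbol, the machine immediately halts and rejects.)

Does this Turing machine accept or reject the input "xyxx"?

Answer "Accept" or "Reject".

Execution trace:
Initial: [t0]xyxx
Step 1: δ(t0, x) = (t0, y, R) → y[t0]yxx
Step 2: δ(t0, y) = (t1, x, L) → [t1]yxxx
Step 3: δ(t1, y) = (t0, x, R) → x[t0]xxx
Step 4: δ(t0, x) = (t0, y, R) → xy[t0]xx
Step 5: δ(t0, x) = (t0, y, R) → xyy[t0]x
Step 6: δ(t0, x) = (t0, y, R) → xyyy[t0]□

No transition is defined for δ(t0, □). By convention the machine halts and rejects.

Answer: Reject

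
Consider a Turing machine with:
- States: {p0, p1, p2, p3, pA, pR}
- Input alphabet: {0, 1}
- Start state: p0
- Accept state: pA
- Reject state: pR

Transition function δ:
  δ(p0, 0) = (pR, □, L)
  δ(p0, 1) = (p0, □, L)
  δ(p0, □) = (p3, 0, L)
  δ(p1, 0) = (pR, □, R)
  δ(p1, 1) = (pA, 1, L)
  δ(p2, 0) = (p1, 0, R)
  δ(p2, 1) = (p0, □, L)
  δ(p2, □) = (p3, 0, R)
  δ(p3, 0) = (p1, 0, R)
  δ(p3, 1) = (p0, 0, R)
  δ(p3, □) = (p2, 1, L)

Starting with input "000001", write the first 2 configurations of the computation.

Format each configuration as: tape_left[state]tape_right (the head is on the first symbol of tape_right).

Transitions applied:
Step 1: δ(p0, 0) = (pR, □, L)

The first 2 configurations are:
[p0]000001 ⊢ [pR]□□00001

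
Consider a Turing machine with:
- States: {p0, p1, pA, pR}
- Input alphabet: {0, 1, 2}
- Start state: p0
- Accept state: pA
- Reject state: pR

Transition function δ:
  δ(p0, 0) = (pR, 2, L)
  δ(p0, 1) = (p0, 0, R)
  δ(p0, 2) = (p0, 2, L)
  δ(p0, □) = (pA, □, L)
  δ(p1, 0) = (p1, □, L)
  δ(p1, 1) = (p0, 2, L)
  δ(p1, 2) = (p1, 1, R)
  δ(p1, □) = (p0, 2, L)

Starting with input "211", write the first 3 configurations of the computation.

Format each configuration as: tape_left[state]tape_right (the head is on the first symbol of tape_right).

Transitions applied:
Step 1: δ(p0, 2) = (p0, 2, L)
Step 2: δ(p0, □) = (pA, □, L)

The first 3 configurations are:
[p0]211 ⊢ [p0]□211 ⊢ [pA]□□211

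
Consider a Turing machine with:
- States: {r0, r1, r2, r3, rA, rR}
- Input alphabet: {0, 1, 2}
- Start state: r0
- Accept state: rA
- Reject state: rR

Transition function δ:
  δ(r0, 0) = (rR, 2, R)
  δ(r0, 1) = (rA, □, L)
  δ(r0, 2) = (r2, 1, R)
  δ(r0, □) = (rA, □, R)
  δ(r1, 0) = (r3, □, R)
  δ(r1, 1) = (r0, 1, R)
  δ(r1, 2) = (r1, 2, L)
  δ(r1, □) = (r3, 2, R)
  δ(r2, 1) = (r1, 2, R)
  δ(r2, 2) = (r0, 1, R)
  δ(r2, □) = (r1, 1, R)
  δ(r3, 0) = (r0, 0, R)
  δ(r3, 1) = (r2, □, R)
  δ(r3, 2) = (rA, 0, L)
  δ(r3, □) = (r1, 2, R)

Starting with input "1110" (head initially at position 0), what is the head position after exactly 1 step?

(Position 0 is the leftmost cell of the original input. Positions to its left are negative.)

Execution trace (head position shown):
Step 0: [r0]1110  (head at position 0)
Step 1: move left → [rA]□□110  (head at position -1)

After 1 step, the head is at position -1.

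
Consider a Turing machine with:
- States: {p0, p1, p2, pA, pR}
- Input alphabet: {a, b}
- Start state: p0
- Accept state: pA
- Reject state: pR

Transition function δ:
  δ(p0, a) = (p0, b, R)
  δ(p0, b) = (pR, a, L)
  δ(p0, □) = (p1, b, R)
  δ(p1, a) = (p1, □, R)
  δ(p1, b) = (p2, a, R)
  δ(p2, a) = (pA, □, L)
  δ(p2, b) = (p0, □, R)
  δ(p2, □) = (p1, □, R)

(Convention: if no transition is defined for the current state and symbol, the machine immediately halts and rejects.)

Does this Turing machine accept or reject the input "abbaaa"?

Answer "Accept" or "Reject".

Execution trace:
Initial: [p0]abbaaa
Step 1: δ(p0, a) = (p0, b, R) → b[p0]bbaaa
Step 2: δ(p0, b) = (pR, a, L) → [pR]babaaa

The machine reaches the reject state pR and halts.

Answer: Reject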